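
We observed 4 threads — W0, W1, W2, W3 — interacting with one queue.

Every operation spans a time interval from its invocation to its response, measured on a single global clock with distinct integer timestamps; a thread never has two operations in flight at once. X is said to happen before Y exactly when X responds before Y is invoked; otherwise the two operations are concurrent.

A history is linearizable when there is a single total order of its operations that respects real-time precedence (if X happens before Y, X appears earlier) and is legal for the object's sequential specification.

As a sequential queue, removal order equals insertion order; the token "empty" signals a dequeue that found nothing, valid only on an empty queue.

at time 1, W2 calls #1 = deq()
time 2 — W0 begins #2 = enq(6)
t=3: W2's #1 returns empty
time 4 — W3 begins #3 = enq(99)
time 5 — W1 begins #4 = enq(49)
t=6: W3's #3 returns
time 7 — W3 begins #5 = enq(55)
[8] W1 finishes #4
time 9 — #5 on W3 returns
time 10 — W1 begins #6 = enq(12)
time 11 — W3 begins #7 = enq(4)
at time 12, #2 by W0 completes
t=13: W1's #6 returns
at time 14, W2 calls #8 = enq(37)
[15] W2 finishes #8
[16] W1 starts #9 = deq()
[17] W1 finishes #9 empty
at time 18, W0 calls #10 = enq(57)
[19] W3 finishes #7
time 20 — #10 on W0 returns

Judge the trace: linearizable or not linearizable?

not linearizable

through event 16 a valid linearization exists; event 17 (#9 responding at time 17) ends that
real-time-consistent orders of the 8 completed operations: 18 — all fail the queue replay
no completion choice of the 1 pending operation (#7) rescues it — every subset was tried
one such order, #1, #2, #3, #4, #5, #6, #8, #9 (pending dropped), breaks at step 8 where #9 deq() → empty is illegal
one such order, #1, #2, #3, #5, #4, #6, #8, #9 (pending dropped), breaks at step 8 where #9 deq() → empty is illegal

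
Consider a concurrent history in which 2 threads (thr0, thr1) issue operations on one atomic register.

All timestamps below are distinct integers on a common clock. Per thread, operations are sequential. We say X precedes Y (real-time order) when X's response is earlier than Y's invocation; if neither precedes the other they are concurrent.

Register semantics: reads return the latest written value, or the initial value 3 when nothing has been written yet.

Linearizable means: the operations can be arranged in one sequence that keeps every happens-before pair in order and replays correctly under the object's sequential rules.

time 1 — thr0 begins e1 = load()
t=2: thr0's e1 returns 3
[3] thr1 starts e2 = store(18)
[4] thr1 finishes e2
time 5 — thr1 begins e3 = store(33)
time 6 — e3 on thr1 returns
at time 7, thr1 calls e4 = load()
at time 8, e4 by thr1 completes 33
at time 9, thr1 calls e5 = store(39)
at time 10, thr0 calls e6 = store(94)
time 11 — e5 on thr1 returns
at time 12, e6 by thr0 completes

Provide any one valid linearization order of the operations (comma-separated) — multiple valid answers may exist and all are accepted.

e1, e2, e3, e4, e5, e6

after step 1 (e1 load() → 3): value 3
after step 2 (e2 store(18)): value 18
after step 3 (e3 store(33)): value 33
after step 4 (e4 load() → 33): value 33
after step 5 (e5 store(39)): value 39
after step 6 (e6 store(94)): value 94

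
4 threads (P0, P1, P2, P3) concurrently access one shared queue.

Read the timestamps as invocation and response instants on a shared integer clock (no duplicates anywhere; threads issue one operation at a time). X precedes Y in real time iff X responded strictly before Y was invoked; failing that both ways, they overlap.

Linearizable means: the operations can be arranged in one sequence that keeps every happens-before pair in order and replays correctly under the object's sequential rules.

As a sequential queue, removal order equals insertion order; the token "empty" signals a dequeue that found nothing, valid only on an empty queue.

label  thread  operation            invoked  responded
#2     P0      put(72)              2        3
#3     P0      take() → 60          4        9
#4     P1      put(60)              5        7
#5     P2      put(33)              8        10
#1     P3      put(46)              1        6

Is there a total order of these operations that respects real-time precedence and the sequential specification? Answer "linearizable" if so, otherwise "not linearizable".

not linearizable

events 1..8 are fine; event 9 — the response of #3 at time 9 — makes the prefix non-linearizable
every one of the 8 real-time-consistent orders over 4 completed queue ops fails the sequential spec
no escape via the 1 pending operation (#5): every completion choice fails
sample order #1, #2, #3, #4 (pending dropped) stalls at step 3 — #3 take() → 60 has no legal effect
sample order #1, #2, #4, #3 (pending dropped) stalls at step 4 — #3 take() → 60 has no legal effect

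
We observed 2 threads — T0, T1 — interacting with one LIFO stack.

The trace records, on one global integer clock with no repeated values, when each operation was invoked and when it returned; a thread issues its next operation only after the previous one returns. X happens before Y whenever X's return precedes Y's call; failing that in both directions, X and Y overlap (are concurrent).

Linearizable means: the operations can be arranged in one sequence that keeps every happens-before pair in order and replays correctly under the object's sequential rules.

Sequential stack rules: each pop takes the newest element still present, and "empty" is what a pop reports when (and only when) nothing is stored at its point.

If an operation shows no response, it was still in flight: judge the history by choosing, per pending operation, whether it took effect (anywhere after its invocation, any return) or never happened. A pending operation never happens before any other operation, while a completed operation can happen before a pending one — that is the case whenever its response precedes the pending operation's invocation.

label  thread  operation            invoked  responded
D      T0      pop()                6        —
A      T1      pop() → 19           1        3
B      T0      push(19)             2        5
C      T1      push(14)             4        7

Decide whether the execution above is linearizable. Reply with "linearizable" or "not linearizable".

a witness: B, A, C
step 1: B push(19) — stack <19>
step 2: A pop() → 19 — stack <>
step 3: C push(14) — stack <14>

linearizable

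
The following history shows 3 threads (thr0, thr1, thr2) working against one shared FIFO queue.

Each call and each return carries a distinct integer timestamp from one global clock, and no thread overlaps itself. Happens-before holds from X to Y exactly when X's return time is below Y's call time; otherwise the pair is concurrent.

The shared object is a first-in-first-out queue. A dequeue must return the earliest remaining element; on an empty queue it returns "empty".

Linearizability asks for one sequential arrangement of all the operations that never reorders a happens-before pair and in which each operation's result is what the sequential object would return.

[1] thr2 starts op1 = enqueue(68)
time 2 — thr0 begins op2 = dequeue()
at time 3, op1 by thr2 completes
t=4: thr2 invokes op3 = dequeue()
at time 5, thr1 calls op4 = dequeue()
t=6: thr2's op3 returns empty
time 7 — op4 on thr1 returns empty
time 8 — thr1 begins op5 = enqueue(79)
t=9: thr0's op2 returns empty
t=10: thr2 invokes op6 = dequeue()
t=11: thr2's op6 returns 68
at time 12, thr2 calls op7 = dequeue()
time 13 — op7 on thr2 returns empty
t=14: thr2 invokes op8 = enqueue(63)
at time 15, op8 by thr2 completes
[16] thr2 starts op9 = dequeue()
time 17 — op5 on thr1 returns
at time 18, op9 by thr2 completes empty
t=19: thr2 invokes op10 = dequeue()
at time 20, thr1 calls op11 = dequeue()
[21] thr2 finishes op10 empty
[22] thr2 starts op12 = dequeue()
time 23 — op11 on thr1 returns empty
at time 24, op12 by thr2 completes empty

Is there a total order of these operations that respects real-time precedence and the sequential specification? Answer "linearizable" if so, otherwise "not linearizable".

not linearizable

the violation lands at event 9, op2's response at time 9: events 1..8 linearize, events 1..9 do not
8 orders of the 4 completed FIFO queue ops respect real time; none is legal
include/drop combinations of the 1 pending operation (op5) were all tried; none helps
take op1, op2, op3, op4 (pending dropped): step 2 already fails, because op2 dequeue() → empty cannot occur there
take op1, op2, op4, op3 (pending dropped): step 2 already fails, because op2 dequeue() → empty cannot occur there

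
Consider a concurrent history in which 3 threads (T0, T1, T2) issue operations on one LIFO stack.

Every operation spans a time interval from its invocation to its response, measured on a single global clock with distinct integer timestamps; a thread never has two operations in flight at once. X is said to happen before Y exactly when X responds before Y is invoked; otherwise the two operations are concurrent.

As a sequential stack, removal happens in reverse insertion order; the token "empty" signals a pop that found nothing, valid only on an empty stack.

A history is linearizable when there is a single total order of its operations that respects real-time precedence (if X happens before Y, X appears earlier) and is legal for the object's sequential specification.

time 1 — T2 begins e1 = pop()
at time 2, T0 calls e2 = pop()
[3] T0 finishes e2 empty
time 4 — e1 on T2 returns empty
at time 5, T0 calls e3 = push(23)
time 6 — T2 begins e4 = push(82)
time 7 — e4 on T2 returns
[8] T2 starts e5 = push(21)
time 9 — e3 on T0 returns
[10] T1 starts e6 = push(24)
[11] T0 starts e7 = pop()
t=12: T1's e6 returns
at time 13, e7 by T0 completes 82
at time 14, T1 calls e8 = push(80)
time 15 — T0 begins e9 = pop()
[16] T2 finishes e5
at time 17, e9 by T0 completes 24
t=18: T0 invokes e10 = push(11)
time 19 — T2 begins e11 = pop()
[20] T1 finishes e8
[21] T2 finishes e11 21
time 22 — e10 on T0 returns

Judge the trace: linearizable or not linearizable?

linearizable

one valid linearization: e1, e2, e3, e4, e7, e5, e6, e9, e11, e8, e10
step 1: e1 pop() → empty — stack <>
step 2: e2 pop() → empty — stack <>
step 3: e3 push(23) — stack <23>
step 4: e4 push(82) — stack <23,82>
step 5: e7 pop() → 82 — stack <23>
step 6: e5 push(21) — stack <23,21>
step 7: e6 push(24) — stack <23,21,24>
step 8: e9 pop() → 24 — stack <23,21>
step 9: e11 pop() → 21 — stack <23>
step 10: e8 push(80) — stack <23,80>
step 11: e10 push(11) — stack <23,80,11>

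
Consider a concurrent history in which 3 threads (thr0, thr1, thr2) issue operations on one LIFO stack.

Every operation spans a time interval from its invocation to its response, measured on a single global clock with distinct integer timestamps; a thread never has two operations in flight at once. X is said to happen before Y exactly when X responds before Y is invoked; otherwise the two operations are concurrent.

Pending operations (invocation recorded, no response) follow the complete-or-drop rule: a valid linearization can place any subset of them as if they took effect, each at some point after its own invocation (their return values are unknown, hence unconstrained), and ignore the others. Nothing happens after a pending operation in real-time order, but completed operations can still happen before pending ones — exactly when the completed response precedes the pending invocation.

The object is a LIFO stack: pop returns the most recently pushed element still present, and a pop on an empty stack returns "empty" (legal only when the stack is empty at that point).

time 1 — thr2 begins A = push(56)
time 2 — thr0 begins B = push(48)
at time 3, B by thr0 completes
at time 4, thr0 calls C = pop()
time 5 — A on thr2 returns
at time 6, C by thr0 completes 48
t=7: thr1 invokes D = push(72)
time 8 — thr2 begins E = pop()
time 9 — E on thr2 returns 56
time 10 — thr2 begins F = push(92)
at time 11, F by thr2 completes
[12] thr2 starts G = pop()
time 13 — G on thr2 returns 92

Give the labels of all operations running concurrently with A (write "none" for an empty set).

overlap test against A [1,5]: concurrent iff the interval meets 1..5
B [2,3]: concurrent
C [4,6]: concurrent
D [7,…): after
E [8,9]: after
F [10,11]: after
G [12,13]: after

B, C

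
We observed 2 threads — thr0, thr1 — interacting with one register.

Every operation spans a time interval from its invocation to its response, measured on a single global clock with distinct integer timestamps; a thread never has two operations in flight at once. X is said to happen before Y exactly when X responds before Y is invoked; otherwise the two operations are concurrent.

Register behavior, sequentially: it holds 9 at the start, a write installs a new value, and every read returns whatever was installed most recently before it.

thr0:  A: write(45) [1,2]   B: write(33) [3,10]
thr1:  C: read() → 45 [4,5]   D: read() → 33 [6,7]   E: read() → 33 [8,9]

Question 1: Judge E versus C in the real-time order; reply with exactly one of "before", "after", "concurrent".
Answer: after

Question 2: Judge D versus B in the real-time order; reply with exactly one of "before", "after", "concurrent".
Answer: concurrent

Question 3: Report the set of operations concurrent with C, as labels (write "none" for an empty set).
Answer: B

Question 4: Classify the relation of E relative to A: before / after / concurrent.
Answer: after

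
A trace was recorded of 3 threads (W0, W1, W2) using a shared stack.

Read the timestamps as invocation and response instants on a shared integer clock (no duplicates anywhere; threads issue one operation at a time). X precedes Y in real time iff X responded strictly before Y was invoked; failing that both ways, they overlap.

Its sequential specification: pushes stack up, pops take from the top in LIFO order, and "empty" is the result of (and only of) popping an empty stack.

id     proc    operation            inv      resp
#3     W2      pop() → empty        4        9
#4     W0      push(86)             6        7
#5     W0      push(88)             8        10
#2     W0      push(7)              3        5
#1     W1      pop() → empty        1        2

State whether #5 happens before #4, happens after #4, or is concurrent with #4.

after

#5 spans [8,10], #4 spans [6,7]
resp(#4)=7 < inv(#5)=8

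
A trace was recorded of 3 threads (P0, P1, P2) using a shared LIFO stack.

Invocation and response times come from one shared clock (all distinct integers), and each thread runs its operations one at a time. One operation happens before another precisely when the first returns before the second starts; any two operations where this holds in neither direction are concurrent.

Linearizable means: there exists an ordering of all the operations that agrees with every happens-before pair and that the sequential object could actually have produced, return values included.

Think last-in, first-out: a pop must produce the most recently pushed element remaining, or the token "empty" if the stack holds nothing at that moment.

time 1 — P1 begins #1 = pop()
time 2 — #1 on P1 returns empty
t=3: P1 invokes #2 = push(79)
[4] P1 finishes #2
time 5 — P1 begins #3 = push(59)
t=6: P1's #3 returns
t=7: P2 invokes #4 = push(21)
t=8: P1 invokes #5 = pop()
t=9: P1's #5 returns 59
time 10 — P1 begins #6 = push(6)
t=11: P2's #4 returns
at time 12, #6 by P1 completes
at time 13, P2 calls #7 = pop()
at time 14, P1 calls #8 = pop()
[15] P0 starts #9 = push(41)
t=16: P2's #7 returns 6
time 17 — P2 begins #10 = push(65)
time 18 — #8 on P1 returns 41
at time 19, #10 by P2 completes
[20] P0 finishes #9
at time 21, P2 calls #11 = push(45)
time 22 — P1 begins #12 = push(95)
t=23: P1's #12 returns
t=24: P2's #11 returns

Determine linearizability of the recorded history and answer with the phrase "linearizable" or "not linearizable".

witness order: #1, #2, #3, #5, #4, #6, #7, #9, #8, #10, #11, #12
1. #1 pop() → empty, leaving stack <>
2. #2 push(79), leaving stack <79>
3. #3 push(59), leaving stack <79,59>
4. #5 pop() → 59, leaving stack <79>
5. #4 push(21), leaving stack <79,21>
6. #6 push(6), leaving stack <79,21,6>
7. #7 pop() → 6, leaving stack <79,21>
8. #9 push(41), leaving stack <79,21,41>
9. #8 pop() → 41, leaving stack <79,21>
10. #10 push(65), leaving stack <79,21,65>
11. #11 push(45), leaving stack <79,21,65,45>
12. #12 push(95), leaving stack <79,21,65,45,95>

linearizable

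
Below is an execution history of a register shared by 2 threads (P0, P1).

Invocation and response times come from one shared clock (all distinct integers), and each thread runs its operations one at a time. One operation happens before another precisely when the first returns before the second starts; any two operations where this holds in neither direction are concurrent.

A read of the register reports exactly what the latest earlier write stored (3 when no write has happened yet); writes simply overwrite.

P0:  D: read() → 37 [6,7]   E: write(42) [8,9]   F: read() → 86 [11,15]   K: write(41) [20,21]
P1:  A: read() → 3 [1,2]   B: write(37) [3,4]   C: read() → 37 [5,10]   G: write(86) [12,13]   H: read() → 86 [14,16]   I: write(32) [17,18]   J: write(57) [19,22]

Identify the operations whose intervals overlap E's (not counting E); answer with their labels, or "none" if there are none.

C

E runs from 8 to 9; window-overlapping ops are concurrent
A [1,2]: before
B [3,4]: before
C [5,10]: concurrent
D [6,7]: before
F [11,15]: after
G [12,13]: after
H [14,16]: after
I [17,18]: after
J [19,22]: after
K [20,21]: after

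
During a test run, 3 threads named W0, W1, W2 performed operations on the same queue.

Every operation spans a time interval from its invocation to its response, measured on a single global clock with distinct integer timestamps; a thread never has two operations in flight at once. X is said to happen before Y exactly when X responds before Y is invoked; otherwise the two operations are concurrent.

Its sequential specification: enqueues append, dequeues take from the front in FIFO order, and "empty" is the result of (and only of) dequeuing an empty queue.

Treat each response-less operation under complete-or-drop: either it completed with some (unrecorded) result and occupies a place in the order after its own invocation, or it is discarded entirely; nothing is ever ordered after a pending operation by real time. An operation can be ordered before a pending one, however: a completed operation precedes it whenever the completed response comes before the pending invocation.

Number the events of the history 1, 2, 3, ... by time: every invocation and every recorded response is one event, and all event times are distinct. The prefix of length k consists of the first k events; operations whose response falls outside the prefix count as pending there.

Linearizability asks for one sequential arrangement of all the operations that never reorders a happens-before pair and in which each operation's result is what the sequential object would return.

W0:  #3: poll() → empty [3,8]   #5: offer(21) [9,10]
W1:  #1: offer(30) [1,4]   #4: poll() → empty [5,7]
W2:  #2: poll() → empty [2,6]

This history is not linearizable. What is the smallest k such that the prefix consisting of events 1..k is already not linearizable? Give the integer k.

8

events 1..7 are linearizable, e.g. via #1, #3, #2, #4:
step 1: #1 offer(30) — queue <30>
step 2: #3 poll() (pending, included) — queue <>
step 3: #2 poll() → empty — queue <>
step 4: #4 poll() → empty — queue <>
at event 8 (#3's time-8 response) nothing linearizes any more
take #1, #2, #3, #4: step 2 already fails, because #2 poll() → empty cannot occur there
take #1, #2, #4, #3: step 2 already fails, because #2 poll() → empty cannot occur there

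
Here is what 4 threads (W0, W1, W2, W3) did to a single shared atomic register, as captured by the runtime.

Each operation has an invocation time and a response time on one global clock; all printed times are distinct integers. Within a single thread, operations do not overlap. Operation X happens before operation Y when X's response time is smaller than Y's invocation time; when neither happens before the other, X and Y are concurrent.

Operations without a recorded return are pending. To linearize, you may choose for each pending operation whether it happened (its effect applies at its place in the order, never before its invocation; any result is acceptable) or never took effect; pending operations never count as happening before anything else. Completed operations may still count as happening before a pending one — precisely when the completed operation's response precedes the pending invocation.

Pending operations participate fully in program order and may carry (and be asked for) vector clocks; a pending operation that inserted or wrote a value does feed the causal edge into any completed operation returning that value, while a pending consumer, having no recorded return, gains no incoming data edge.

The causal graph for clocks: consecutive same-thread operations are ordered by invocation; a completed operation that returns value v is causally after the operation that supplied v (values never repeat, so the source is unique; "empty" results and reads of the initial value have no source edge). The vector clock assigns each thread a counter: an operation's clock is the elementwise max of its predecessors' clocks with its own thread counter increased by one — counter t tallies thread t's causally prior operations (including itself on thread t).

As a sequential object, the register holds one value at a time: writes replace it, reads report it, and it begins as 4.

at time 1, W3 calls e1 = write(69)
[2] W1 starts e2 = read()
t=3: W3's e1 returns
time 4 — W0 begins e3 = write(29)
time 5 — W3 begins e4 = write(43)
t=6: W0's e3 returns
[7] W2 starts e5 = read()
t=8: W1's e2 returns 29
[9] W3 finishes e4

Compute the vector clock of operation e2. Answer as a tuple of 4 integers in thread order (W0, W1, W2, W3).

VC(e1, invoked at 1): no causal predecessors; +1 on W3 → (0, 0, 0, 1)
VC(e5, invoked at 7): no causal predecessors; +1 on W2 → (0, 0, 1, 0)
VC(e3, invoked at 4): no causal predecessors; +1 on W0 → (1, 0, 0, 0)
merge at e4 (invoked 5): VC(e1)=(0, 0, 0, 1), own-thread bump on W3 → (0, 0, 0, 2)
merge at e2 (invoked 2): VC(e3)=(1, 0, 0, 0), own-thread bump on W1 → (1, 1, 0, 0)
target: VC(e2) = (1, 1, 0, 0)

(1, 1, 0, 0)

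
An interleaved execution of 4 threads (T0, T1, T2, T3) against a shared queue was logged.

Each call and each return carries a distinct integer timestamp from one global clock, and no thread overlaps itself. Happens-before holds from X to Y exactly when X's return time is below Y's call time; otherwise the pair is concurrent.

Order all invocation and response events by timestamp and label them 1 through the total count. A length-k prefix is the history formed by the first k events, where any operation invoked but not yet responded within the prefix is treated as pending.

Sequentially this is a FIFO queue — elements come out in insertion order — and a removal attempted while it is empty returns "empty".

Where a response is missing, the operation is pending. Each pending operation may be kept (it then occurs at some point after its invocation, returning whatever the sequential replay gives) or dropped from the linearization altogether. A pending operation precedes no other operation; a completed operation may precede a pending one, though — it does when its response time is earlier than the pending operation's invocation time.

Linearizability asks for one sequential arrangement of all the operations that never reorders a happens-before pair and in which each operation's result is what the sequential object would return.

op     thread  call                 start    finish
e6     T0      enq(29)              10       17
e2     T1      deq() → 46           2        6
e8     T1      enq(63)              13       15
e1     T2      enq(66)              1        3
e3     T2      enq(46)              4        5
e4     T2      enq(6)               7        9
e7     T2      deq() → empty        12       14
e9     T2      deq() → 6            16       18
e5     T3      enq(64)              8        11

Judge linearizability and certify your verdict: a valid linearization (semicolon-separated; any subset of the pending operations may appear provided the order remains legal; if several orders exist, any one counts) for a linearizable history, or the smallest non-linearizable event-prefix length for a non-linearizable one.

not linearizable — minimal violating prefix: 6 events

already the first 6 events (up to e2's response at time 6) admit no linearization; the first 5 still do
real-time-consistent orders of the 3 completed operations: 3 — all fail the queue replay
one such order, e1, e2, e3, breaks at step 2 where e2 deq() → 46 is illegal
one such order, e1, e3, e2, breaks at step 3 where e2 deq() → 46 is illegal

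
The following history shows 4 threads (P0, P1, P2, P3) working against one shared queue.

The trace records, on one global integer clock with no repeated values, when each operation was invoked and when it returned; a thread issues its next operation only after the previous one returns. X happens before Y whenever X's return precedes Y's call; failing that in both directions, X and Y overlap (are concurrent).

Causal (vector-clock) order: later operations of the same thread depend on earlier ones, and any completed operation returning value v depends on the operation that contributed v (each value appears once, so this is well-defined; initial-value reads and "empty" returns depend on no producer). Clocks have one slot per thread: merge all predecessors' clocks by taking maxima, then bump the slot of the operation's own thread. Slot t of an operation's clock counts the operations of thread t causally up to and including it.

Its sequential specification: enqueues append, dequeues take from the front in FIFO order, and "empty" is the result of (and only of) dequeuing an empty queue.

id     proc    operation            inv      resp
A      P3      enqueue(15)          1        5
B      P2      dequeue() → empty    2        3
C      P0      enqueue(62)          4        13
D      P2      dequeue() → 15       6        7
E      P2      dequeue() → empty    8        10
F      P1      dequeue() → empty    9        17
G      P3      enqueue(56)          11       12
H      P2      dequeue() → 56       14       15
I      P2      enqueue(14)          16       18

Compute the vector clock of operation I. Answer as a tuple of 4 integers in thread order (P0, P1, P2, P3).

A, invoked 1, has no incoming edges; only P3's bump applies → (0, 0, 0, 1)
B, invoked 2, has no incoming edges; only P2's bump applies → (0, 0, 1, 0)
F, invoked 9, has no incoming edges; only P1's bump applies → (0, 1, 0, 0)
C, invoked 4, has no incoming edges; only P0's bump applies → (1, 0, 0, 0)
from VC(A)=(0, 0, 0, 1), G (invoked 11) maxes components and bumps P3 → (0, 0, 0, 2)
from VC(A)=(0, 0, 0, 1), VC(B)=(0, 0, 1, 0), D (invoked 6) maxes components and bumps P2 → (0, 0, 2, 1)
from VC(D)=(0, 0, 2, 1), E (invoked 8) maxes components and bumps P2 → (0, 0, 3, 1)
from VC(E)=(0, 0, 3, 1), VC(G)=(0, 0, 0, 2), H (invoked 14) maxes components and bumps P2 → (0, 0, 4, 2)
from VC(H)=(0, 0, 4, 2), I (invoked 16) maxes components and bumps P2 → (0, 0, 5, 2)
target: VC(I) = (0, 0, 5, 2)

(0, 0, 5, 2)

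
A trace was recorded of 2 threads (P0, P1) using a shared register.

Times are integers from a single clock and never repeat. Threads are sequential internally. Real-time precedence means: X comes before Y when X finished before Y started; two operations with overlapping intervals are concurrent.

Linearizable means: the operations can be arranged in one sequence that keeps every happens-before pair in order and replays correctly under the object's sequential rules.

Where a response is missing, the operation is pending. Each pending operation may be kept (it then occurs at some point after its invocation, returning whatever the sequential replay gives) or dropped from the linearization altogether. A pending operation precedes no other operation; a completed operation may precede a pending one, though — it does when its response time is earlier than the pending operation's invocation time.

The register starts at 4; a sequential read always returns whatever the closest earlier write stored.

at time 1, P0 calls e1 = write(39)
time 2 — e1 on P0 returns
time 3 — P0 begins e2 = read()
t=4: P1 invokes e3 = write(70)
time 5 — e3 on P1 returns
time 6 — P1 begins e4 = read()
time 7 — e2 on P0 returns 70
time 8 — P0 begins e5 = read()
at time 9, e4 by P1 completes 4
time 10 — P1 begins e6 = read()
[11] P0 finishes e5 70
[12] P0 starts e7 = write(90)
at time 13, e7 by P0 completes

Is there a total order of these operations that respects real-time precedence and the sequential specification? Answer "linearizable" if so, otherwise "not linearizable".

events 1..8 are fine; event 9 — the response of e4 at time 9 — makes the prefix non-linearizable
all 3 real-time-respecting orders fail — 4 completed register operations, no legal replay
include/drop combinations of the 1 pending operation (e5) were all tried; none helps
sample order e1, e2, e3, e4 (pending dropped) stalls at step 2 — e2 read() → 70 has no legal effect
sample order e1, e3, e2, e4 (pending dropped) stalls at step 4 — e4 read() → 4 has no legal effect

not linearizable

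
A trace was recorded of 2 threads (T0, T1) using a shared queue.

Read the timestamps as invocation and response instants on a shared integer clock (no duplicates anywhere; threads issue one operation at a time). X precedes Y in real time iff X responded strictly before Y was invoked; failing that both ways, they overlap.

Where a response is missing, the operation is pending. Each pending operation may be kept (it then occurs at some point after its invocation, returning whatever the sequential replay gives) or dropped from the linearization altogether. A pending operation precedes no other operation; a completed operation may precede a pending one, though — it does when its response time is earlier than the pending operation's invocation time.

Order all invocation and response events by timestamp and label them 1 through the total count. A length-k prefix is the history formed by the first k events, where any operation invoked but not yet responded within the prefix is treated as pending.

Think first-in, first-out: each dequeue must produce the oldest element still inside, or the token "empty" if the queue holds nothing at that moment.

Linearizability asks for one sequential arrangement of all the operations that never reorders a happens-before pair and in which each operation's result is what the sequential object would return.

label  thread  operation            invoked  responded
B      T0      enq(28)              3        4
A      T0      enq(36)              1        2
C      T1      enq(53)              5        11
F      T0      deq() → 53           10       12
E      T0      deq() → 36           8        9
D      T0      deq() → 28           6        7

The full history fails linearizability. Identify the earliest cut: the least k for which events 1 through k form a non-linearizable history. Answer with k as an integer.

7

events 1..6 are linearizable, e.g. via A, B:
1. A enq(36), leaving queue <36>
2. B enq(28), leaving queue <36,28>
adding event 7 (D responds at 7) leaves no legal real-time order
every completion of the 1 pending operation (C) was checked; none linearizes
sample order A, B, D (pending dropped) stalls at step 3 — D deq() → 28 has no legal effect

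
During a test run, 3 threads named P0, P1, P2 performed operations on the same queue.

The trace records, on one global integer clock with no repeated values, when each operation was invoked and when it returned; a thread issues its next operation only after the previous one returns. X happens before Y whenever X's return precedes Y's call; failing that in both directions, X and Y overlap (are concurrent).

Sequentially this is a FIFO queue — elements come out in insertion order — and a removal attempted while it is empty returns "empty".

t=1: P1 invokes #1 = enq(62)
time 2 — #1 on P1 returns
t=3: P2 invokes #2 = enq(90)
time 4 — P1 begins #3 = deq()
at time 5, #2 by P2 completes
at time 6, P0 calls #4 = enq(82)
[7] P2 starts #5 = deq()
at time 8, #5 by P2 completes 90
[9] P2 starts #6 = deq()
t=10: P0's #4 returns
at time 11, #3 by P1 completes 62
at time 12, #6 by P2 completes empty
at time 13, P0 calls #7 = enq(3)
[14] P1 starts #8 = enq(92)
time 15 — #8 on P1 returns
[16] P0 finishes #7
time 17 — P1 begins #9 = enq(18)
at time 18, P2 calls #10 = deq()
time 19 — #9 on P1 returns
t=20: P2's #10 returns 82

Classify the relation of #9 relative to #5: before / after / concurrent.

#9 spans [17,19], #5 spans [7,8]
resp(#5)=8 < inv(#9)=17

after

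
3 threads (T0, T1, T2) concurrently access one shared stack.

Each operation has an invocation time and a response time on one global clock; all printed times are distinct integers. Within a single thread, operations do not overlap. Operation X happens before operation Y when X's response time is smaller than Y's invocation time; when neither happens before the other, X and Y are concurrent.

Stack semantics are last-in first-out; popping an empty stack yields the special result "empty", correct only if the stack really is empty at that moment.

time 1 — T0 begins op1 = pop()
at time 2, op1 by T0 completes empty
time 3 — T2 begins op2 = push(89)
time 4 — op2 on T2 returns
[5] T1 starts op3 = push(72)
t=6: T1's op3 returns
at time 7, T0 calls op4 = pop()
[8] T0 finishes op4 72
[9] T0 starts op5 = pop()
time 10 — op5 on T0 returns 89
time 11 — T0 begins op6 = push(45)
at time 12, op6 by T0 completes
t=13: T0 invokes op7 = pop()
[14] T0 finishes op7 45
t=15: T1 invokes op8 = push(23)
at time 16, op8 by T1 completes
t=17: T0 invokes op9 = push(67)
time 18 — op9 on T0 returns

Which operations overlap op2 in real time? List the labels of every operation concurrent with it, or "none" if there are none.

none

overlap test against op2 [3,4]: concurrent iff the interval meets 3..4
op1 [1,2]: before
op3 [5,6]: after
op4 [7,8]: after
op5 [9,10]: after
op6 [11,12]: after
op7 [13,14]: after
op8 [15,16]: after
op9 [17,18]: after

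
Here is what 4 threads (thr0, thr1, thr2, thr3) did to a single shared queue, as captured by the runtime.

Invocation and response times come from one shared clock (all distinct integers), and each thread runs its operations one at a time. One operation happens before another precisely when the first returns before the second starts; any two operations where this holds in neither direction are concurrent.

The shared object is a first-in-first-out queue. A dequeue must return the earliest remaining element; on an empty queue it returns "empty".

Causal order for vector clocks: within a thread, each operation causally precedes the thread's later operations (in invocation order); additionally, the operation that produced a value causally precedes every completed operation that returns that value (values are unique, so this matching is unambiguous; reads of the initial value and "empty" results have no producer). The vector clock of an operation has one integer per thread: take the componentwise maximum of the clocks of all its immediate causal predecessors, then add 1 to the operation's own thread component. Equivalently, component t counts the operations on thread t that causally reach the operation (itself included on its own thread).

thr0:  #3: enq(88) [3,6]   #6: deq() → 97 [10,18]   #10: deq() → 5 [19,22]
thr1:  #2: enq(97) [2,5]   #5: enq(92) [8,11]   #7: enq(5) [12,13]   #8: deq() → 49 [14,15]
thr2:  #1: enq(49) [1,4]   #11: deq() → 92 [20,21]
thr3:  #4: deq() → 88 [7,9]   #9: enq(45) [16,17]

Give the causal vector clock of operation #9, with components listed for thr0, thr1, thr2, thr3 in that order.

no predecessors for #1 (invoked 1): thr2 increments from zero → (0, 0, 1, 0)
no predecessors for #2 (invoked 2): thr1 increments from zero → (0, 1, 0, 0)
no predecessors for #3 (invoked 3): thr0 increments from zero → (1, 0, 0, 0)
invoked at 8, #5 merges VC(#2)=(0, 1, 0, 0) and bumps thr1's slot → (0, 2, 0, 0)
invoked at 7, #4 merges VC(#3)=(1, 0, 0, 0) and bumps thr3's slot → (1, 0, 0, 1)
invoked at 12, #7 merges VC(#5)=(0, 2, 0, 0) and bumps thr1's slot → (0, 3, 0, 0)
invoked at 16, #9 merges VC(#4)=(1, 0, 0, 1) and bumps thr3's slot → (1, 0, 0, 2)
invoked at 10, #6 merges VC(#2)=(0, 1, 0, 0), VC(#3)=(1, 0, 0, 0) and bumps thr0's slot → (2, 1, 0, 0)
invoked at 20, #11 merges VC(#1)=(0, 0, 1, 0), VC(#5)=(0, 2, 0, 0) and bumps thr2's slot → (0, 2, 2, 0)
invoked at 14, #8 merges VC(#1)=(0, 0, 1, 0), VC(#7)=(0, 3, 0, 0) and bumps thr1's slot → (0, 4, 1, 0)
invoked at 19, #10 merges VC(#6)=(2, 1, 0, 0), VC(#7)=(0, 3, 0, 0) and bumps thr0's slot → (3, 3, 0, 0)
target: VC(#9) = (1, 0, 0, 2)

(1, 0, 0, 2)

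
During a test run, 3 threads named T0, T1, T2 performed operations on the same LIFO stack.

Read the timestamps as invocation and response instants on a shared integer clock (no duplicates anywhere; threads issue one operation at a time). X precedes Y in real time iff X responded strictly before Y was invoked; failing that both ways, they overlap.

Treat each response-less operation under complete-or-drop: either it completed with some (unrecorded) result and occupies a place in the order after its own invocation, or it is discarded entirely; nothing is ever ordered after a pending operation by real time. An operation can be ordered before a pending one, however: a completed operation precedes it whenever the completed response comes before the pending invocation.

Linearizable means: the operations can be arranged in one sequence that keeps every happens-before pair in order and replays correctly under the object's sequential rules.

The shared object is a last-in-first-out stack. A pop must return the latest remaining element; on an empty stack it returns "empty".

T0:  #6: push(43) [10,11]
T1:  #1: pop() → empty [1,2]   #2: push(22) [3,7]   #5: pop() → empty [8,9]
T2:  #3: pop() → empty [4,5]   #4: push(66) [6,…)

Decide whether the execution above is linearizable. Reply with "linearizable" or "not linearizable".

not linearizable

through event 8 a valid linearization exists; event 9 (#5 responding at time 9) ends that
checked exhaustively: 2 real-time-consistent orders of 4 completed operations, zero legal LIFO stack replays
no escape via the 1 pending operation (#4): every completion choice fails
e.g. #1, #2, #3, #5 (pending dropped): illegal at step 3, since #3 pop() → empty cannot apply there
e.g. #1, #3, #2, #5 (pending dropped): illegal at step 4, since #5 pop() → empty cannot apply there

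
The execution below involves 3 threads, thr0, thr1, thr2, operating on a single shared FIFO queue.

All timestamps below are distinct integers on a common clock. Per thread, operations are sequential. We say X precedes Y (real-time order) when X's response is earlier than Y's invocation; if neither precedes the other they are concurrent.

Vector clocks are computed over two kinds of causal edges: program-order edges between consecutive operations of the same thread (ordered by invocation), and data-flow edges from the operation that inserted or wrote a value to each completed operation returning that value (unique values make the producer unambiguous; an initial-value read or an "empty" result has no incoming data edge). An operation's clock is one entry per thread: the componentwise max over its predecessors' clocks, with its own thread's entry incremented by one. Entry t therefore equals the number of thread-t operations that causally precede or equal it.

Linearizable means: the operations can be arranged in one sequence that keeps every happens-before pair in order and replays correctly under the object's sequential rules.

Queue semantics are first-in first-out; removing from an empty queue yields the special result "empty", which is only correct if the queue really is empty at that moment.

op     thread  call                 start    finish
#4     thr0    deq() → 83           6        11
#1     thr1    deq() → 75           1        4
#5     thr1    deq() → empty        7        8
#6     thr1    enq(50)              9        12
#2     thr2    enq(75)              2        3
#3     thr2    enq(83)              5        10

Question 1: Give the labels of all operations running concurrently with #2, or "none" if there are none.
Answer: #1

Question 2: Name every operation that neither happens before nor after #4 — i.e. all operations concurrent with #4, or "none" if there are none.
Answer: #3, #5, #6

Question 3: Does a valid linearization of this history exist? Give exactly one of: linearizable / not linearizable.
a witness: #2, #1, #3, #4, #5, #6
step 1: #2 enq(75) — queue <75>
step 2: #1 deq() → 75 — queue <>
step 3: #3 enq(83) — queue <83>
step 4: #4 deq() → 83 — queue <>
step 5: #5 deq() → empty — queue <>
step 6: #6 enq(50) — queue <50>

linearizable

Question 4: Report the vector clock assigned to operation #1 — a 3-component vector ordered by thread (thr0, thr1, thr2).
Answer: (0, 1, 1)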